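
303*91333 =27673899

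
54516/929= 54516/929 = 58.68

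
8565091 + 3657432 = 12222523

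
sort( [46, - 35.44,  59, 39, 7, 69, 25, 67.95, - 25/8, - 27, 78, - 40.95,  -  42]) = [- 42, - 40.95, - 35.44,  -  27, - 25/8,7,  25,39,46, 59,67.95, 69,78]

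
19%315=19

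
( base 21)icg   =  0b10000000001110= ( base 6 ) 101554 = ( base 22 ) GL0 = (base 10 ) 8206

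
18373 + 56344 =74717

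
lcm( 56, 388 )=5432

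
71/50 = 1 + 21/50 = 1.42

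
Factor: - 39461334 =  - 2^1*3^1 * 11^1*597899^1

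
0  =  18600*0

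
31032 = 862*36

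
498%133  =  99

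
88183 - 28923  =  59260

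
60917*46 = 2802182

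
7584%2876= 1832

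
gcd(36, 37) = 1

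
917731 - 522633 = 395098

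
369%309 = 60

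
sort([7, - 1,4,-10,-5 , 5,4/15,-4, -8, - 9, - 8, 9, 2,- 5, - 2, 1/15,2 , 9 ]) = [ - 10,  -  9, - 8, - 8, - 5, - 5, - 4 , -2,-1,  1/15,4/15,2, 2 , 4,5,7, 9,9]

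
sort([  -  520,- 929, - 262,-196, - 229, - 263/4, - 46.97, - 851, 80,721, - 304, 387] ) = [-929, - 851, - 520, -304, - 262, - 229, - 196, - 263/4, - 46.97,  80, 387,721]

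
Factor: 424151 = 7^1 * 13^1*59^1*79^1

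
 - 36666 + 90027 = 53361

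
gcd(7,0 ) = 7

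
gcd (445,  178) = 89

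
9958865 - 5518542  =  4440323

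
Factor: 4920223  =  7^1*11^2*37^1*157^1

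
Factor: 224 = 2^5*7^1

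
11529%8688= 2841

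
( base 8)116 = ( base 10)78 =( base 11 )71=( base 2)1001110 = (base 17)4A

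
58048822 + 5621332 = 63670154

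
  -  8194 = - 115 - 8079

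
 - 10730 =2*( - 5365)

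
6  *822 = 4932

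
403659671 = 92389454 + 311270217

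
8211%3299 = 1613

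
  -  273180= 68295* ( -4) 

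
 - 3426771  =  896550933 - 899977704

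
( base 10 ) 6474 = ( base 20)G3E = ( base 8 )14512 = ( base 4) 1211022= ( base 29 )7K7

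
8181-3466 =4715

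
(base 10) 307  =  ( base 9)371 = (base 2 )100110011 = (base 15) 157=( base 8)463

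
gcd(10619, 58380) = 7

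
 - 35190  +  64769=29579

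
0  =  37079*0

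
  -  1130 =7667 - 8797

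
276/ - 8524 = -69/2131 = -0.03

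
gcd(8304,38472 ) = 24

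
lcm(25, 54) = 1350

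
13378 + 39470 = 52848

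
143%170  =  143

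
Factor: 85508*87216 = 7457665728= 2^6*3^1*23^1 * 79^1*21377^1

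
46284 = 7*6612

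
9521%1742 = 811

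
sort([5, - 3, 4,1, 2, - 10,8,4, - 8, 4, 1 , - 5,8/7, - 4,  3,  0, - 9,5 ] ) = [ -10, - 9, - 8, - 5, - 4 ,-3,0,1, 1,8/7,  2,3, 4,4,4,5,5, 8]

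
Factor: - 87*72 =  - 2^3*3^3*29^1 = - 6264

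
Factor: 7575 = 3^1 * 5^2 * 101^1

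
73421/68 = 1079+49/68 = 1079.72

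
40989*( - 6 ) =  - 245934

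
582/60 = 97/10 = 9.70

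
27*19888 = 536976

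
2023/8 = 252+7/8 = 252.88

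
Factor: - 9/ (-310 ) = 2^ (-1 )*3^2 *5^ ( - 1 )*31^ (-1)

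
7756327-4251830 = 3504497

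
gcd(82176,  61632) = 20544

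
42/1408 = 21/704= 0.03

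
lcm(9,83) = 747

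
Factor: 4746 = 2^1*3^1*7^1*113^1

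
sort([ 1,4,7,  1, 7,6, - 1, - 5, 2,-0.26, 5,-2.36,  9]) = [ - 5, - 2.36, - 1, - 0.26 , 1,1,2 , 4,  5,6,7,7,9 ]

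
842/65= 12 + 62/65= 12.95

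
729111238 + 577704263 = 1306815501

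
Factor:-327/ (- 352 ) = 2^ ( - 5 )*3^1  *11^ (-1)*109^1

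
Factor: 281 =281^1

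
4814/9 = 534 + 8/9  =  534.89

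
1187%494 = 199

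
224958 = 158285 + 66673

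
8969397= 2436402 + 6532995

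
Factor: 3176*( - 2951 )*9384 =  - 87950376384 = - 2^6*3^1 * 13^1*17^1*23^1*227^1*397^1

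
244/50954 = 122/25477 = 0.00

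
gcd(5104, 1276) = 1276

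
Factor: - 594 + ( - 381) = - 975 = - 3^1 * 5^2*13^1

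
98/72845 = 98/72845 = 0.00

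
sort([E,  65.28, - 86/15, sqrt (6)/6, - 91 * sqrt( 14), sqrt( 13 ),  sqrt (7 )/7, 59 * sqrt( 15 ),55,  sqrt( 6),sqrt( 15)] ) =[ - 91* sqrt( 14), - 86/15,  sqrt( 7 )/7,sqrt (6)/6, sqrt( 6), E,sqrt(13),  sqrt(15), 55,65.28, 59*sqrt( 15)]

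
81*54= 4374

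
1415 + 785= 2200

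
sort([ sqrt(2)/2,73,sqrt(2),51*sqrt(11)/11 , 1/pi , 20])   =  [ 1/pi , sqrt ( 2)/2,sqrt(2),51*sqrt (11) /11, 20, 73] 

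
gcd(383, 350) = 1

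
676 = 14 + 662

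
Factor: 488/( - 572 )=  - 122/143 = - 2^1*11^( - 1)*13^( - 1 )*61^1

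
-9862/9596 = - 2 + 4665/4798 = - 1.03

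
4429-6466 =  - 2037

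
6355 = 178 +6177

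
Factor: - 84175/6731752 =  - 2^( - 3)*5^2*7^1*13^1*37^1*181^(-1)*4649^ ( -1)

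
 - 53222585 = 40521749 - 93744334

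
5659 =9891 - 4232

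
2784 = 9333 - 6549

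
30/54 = 5/9 = 0.56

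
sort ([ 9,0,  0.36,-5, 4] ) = [-5,0, 0.36, 4,9]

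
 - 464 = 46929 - 47393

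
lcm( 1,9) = 9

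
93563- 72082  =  21481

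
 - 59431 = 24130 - 83561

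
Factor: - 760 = -2^3*5^1 * 19^1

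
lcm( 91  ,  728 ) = 728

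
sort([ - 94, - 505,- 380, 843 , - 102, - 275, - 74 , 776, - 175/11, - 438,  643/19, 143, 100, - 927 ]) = [ - 927, - 505, - 438, - 380, - 275 , - 102 ,-94, - 74, - 175/11 , 643/19, 100, 143, 776,843 ] 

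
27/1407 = 9/469 = 0.02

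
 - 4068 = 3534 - 7602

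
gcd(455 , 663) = 13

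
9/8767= 9/8767 = 0.00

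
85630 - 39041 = 46589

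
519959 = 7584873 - 7064914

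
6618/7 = 945  +  3/7 = 945.43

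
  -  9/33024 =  - 3/11008 = - 0.00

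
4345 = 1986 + 2359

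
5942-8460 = -2518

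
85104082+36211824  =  121315906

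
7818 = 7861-43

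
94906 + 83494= 178400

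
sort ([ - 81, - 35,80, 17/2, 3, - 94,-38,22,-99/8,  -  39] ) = [ - 94, - 81, - 39, -38,-35, -99/8,3 , 17/2,22,  80] 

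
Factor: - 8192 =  - 2^13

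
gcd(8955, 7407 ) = 9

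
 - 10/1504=- 5/752 =- 0.01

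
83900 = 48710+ 35190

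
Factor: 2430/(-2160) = - 9/8 = -  2^(  -  3 )*3^2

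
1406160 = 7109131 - 5702971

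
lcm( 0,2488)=0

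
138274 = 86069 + 52205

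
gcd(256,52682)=2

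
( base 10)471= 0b111010111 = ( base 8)727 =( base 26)i3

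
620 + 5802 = 6422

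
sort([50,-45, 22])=[ - 45,22, 50]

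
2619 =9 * 291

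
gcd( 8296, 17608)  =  8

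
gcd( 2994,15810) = 6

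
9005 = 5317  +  3688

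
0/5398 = 0  =  0.00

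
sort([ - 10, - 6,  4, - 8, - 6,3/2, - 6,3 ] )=[ - 10, - 8,- 6, - 6, - 6,3/2,3, 4 ] 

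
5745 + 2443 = 8188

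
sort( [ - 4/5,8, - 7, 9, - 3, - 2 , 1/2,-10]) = [ -10, - 7, - 3, - 2 , - 4/5, 1/2,8,9 ]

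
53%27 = 26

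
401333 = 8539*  47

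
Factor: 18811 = 13^1*1447^1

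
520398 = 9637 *54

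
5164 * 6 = 30984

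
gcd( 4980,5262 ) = 6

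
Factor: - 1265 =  - 5^1 * 11^1*23^1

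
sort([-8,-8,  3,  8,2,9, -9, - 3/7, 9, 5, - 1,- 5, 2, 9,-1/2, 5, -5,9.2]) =[-9, - 8,-8,-5,- 5, - 1 , - 1/2,-3/7,2,2, 3,5,5, 8, 9,9,9, 9.2]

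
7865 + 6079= 13944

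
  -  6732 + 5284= -1448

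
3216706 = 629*5114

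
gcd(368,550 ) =2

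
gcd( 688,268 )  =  4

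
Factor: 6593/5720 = 2^( - 3 )*5^( - 1 )*11^( - 1 )*13^(-1) * 19^1*347^1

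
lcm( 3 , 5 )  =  15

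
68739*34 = 2337126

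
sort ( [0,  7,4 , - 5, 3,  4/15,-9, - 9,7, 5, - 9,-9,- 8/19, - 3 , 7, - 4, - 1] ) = [ - 9, - 9, - 9, - 9,-5, - 4,  -  3, - 1, - 8/19,0, 4/15, 3, 4,5, 7, 7,7 ] 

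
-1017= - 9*113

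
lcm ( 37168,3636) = 334512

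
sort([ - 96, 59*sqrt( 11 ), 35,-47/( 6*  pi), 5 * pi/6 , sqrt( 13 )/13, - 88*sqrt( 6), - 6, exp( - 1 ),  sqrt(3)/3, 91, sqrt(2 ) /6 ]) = [ - 88* sqrt (6), - 96, - 6, - 47/ ( 6*pi ), sqrt(2 ) /6, sqrt(13)/13, exp ( -1 ),sqrt( 3)/3, 5*pi/6,35, 91,59*sqrt( 11)]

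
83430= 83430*1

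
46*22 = 1012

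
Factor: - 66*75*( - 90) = 445500 = 2^2*3^4*5^3*11^1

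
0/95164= 0 = 0.00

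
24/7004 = 6/1751   =  0.00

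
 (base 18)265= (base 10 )761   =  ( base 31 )OH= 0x2F9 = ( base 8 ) 1371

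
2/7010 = 1/3505 = 0.00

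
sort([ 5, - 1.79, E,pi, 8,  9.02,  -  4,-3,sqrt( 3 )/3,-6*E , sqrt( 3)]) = [ -6 * E,- 4 , -3 ,  -  1.79, sqrt( 3) /3,sqrt( 3),E,pi, 5,8 , 9.02 ] 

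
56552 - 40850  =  15702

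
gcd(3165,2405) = 5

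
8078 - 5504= 2574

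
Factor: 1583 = 1583^1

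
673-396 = 277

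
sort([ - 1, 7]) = [ - 1, 7]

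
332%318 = 14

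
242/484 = 1/2=0.50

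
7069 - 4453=2616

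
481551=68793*7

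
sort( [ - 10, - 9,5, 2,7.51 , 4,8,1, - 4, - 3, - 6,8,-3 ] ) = [ - 10,  -  9, -6, - 4,-3, - 3,1,2,4,5, 7.51,8,8]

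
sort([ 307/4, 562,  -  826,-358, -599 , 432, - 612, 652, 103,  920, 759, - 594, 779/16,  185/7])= [ - 826, - 612,  -  599, - 594,-358, 185/7, 779/16 , 307/4, 103, 432 , 562, 652, 759,920]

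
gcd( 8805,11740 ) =2935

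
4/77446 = 2/38723= 0.00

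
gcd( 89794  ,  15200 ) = 38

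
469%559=469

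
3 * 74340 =223020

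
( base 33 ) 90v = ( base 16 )2668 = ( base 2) 10011001101000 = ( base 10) 9832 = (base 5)303312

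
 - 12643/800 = - 16+157/800 = - 15.80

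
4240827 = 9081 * 467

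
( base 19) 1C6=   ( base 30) JP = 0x253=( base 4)21103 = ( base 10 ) 595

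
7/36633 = 7/36633 =0.00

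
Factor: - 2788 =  - 2^2*17^1*41^1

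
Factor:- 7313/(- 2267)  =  71^1*103^1*2267^ ( - 1)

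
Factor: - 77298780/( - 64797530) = 7729878/6479753 = 2^1*3^1*7^(-1 )*13^1*113^1*877^1*925679^(-1)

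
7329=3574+3755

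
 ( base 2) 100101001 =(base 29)A7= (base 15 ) 14C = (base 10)297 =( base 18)g9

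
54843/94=54843/94 = 583.44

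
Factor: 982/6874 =7^( - 1 ) =1/7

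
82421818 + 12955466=95377284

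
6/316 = 3/158= 0.02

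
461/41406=461/41406 = 0.01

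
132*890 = 117480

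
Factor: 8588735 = 5^1 * 1717747^1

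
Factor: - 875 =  - 5^3*7^1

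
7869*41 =322629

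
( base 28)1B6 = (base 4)101022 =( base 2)10001001010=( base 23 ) 21h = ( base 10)1098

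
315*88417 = 27851355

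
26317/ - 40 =-26317/40 = - 657.92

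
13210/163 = 13210/163= 81.04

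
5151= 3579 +1572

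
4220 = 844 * 5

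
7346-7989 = -643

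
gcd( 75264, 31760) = 16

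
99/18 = 11/2 = 5.50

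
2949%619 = 473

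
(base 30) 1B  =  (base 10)41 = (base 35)16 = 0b101001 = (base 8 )51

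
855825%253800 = 94425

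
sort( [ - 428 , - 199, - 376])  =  [ - 428, - 376, - 199]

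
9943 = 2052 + 7891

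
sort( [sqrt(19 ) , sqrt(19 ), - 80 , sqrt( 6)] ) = [ - 80,sqrt( 6 ), sqrt(19), sqrt(19)]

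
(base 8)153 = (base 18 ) 5H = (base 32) 3b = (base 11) 98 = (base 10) 107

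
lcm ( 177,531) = 531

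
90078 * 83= 7476474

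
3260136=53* 61512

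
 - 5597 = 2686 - 8283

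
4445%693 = 287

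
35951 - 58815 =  - 22864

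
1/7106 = 1/7106 = 0.00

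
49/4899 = 49/4899 = 0.01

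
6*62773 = 376638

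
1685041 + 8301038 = 9986079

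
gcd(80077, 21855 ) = 1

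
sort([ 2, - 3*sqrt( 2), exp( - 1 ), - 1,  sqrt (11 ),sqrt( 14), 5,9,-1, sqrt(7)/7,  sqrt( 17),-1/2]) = [ - 3*sqrt(2 ),-1, - 1 , - 1/2, exp( - 1),sqrt( 7) /7,2,sqrt( 11 ),sqrt( 14 ), sqrt(17),5,9]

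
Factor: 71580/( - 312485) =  - 14316/62497 = - 2^2*3^1*1193^1*62497^( - 1 )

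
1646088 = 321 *5128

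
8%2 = 0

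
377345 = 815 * 463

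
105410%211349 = 105410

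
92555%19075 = 16255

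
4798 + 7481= 12279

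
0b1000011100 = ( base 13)327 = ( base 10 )540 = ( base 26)KK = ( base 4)20130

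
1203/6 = 200 + 1/2 = 200.50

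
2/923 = 2/923 = 0.00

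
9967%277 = 272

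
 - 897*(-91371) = 81959787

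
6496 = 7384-888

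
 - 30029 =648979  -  679008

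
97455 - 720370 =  - 622915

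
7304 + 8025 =15329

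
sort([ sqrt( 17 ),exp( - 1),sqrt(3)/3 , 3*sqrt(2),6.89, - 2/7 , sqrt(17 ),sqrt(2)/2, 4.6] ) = [ - 2/7,exp( - 1), sqrt( 3) /3, sqrt(2 )/2 , sqrt ( 17), sqrt( 17 ),3 * sqrt (2 ),4.6,6.89 ]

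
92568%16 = 8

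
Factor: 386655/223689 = 5^1*149^1 * 431^( - 1 ) = 745/431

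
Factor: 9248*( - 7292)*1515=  - 2^7*3^1*5^1*17^2*101^1 * 1823^1 = - 102166170240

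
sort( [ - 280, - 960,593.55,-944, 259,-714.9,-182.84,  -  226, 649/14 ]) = [ - 960  , - 944,-714.9, - 280, - 226,- 182.84,  649/14,259,593.55] 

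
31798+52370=84168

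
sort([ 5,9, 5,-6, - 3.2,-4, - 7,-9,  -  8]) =[ - 9, - 8,- 7,-6, - 4, - 3.2, 5  ,  5,9]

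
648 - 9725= - 9077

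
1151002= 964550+186452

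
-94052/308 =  - 306 + 7/11 = - 305.36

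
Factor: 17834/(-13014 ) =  - 3^( - 3)*37^1 = - 37/27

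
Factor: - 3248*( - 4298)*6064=2^9 * 7^2*29^1*307^1*379^1 = 84652857856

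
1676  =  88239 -86563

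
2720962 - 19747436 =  -17026474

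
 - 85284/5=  - 85284/5= -17056.80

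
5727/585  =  1909/195  =  9.79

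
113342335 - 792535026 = - 679192691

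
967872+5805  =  973677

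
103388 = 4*25847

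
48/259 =48/259 = 0.19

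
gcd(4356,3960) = 396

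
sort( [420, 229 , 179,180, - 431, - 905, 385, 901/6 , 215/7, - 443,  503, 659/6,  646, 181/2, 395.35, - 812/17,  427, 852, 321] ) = [ -905,  -  443, - 431, - 812/17,215/7,181/2,659/6, 901/6, 179, 180,  229,321, 385, 395.35,420,427, 503,646, 852]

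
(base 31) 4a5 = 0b1000000111111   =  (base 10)4159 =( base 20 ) A7J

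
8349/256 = 32 + 157/256 =32.61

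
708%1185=708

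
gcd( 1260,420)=420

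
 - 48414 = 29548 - 77962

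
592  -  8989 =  - 8397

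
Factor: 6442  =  2^1*3221^1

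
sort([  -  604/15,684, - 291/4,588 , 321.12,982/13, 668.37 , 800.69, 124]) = [ - 291/4, - 604/15,982/13, 124, 321.12 , 588  ,  668.37,684,800.69 ] 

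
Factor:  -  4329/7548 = -39/68 = - 2^(- 2) * 3^1* 13^1*17^( - 1) 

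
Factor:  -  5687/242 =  -2^( - 1)*47^1= - 47/2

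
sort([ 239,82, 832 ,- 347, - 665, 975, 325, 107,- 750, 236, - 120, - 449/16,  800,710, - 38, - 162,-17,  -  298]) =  [-750, - 665 , - 347, - 298, - 162, - 120 , - 38, - 449/16,-17, 82,  107, 236, 239, 325,  710, 800, 832, 975]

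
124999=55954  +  69045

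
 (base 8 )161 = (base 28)41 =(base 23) 4L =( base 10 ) 113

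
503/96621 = 503/96621 = 0.01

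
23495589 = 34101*689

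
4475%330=185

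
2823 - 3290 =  - 467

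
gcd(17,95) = 1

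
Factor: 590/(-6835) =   -  118/1367 = -2^1 * 59^1*1367^(- 1) 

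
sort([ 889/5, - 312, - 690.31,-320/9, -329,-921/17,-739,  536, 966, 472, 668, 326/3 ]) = [ - 739, -690.31,  -  329 , - 312, - 921/17,  -  320/9,326/3,889/5, 472,536  ,  668,966]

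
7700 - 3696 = 4004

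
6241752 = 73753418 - 67511666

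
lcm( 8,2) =8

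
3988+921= 4909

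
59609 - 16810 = 42799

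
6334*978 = 6194652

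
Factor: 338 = 2^1*13^2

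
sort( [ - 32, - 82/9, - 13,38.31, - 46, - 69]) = [  -  69, - 46,  -  32  ,- 13, - 82/9, 38.31 ]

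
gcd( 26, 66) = 2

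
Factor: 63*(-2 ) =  - 126 = - 2^1*3^2*7^1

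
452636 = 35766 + 416870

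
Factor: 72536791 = 72536791^1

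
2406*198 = 476388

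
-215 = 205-420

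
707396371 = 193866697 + 513529674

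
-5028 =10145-15173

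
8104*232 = 1880128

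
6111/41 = 6111/41 = 149.05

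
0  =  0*558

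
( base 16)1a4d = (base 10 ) 6733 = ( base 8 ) 15115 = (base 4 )1221031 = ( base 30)7ED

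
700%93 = 49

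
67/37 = 67/37 = 1.81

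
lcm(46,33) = 1518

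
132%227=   132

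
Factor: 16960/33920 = 2^(  -  1) = 1/2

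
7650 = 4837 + 2813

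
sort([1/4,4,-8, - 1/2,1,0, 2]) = [ - 8, - 1/2 , 0, 1/4,1,  2,4]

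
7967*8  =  63736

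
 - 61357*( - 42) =2576994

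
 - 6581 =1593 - 8174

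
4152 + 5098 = 9250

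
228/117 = 76/39 = 1.95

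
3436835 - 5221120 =- 1784285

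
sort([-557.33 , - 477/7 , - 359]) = [ - 557.33, - 359, - 477/7]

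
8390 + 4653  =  13043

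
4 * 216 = 864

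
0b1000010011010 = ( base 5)114000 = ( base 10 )4250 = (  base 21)9D8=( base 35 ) 3gf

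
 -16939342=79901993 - 96841335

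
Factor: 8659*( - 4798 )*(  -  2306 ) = 95804803892 = 2^2*7^1*1153^1*1237^1*2399^1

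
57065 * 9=513585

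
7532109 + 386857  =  7918966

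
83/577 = 83/577 = 0.14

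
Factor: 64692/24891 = 2^2*3^2*599^1*8297^( - 1) = 21564/8297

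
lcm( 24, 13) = 312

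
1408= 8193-6785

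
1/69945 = 1/69945 = 0.00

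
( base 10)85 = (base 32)2L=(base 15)5a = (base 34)2H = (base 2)1010101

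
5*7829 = 39145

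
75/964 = 75/964 =0.08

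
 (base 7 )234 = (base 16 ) 7B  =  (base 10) 123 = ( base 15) 83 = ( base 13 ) 96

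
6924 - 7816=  - 892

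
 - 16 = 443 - 459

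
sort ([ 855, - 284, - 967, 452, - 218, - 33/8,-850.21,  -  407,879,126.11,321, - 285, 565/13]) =[ - 967, - 850.21, - 407, - 285, - 284, - 218, - 33/8, 565/13, 126.11, 321,452, 855, 879] 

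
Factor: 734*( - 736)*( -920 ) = 2^9*5^1 * 23^2*367^1 = 497006080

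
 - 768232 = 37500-805732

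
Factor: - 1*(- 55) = 55=5^1*11^1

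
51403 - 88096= - 36693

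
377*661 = 249197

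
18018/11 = 1638=1638.00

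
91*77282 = 7032662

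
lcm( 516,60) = 2580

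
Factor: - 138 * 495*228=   -  2^3 * 3^4*5^1 *11^1*19^1*23^1 = -  15574680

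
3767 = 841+2926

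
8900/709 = 8900/709 = 12.55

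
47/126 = 47/126= 0.37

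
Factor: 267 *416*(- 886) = -2^6* 3^1 * 13^1*89^1*443^1 = - 98409792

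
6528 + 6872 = 13400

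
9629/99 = 9629/99 = 97.26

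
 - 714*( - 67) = 47838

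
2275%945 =385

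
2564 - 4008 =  - 1444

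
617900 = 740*835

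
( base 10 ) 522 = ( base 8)1012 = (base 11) 435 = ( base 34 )fc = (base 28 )II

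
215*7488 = 1609920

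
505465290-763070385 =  - 257605095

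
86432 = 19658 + 66774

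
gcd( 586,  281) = 1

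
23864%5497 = 1876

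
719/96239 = 719/96239 = 0.01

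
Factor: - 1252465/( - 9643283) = 5^1*13^( - 1)*23^1*29^( - 1)*10891^1 * 25579^(  -  1)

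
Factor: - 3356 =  - 2^2*839^1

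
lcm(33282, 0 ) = 0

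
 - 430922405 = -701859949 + 270937544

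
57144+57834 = 114978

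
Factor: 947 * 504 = 2^3*3^2 * 7^1*947^1  =  477288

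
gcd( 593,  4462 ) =1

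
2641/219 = 12  +  13/219 = 12.06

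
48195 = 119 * 405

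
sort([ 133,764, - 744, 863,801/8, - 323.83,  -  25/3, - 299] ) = [ - 744, - 323.83, - 299, -25/3, 801/8, 133, 764, 863]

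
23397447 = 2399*9753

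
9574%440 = 334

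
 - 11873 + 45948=34075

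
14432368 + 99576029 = 114008397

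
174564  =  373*468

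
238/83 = 2+72/83  =  2.87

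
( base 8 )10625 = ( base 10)4501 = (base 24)7jd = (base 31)4l6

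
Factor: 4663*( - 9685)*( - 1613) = 72844943015 = 5^1*13^1*149^1*1613^1*4663^1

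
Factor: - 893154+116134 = -2^2*5^1*38851^1 = - 777020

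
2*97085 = 194170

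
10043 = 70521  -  60478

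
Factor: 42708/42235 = 2^2*3^1*5^( - 1)*3559^1*8447^ ( - 1)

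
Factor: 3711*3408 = 2^4 * 3^2 * 71^1*1237^1 = 12647088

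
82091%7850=3591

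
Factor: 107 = 107^1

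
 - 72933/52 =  - 72933/52 = - 1402.56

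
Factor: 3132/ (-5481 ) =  - 2^2 * 7^( -1) = - 4/7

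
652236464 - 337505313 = 314731151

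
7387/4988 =7387/4988 = 1.48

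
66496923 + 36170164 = 102667087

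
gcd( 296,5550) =74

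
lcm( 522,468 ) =13572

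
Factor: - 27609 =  - 3^1 * 9203^1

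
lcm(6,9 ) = 18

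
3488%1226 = 1036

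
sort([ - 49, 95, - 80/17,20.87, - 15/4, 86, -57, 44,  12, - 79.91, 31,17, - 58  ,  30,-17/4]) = [ - 79.91,-58, - 57, - 49, - 80/17, - 17/4, - 15/4,  12, 17 , 20.87, 30,31, 44 , 86,  95]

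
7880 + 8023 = 15903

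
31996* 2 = 63992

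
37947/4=9486 + 3/4=   9486.75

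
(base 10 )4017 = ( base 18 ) c73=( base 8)7661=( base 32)3TH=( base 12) 23A9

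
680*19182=13043760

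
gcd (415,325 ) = 5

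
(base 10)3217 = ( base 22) 6E5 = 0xc91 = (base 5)100332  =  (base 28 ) 42P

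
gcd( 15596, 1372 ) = 28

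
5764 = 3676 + 2088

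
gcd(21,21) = 21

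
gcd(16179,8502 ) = 3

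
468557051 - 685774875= -217217824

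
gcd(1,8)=1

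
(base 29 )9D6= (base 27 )AOE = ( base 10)7952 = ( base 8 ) 17420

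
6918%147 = 9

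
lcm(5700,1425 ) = 5700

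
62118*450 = 27953100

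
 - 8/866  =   -4/433=-0.01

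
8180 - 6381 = 1799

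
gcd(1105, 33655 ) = 5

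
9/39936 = 3/13312= 0.00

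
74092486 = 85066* 871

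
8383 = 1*8383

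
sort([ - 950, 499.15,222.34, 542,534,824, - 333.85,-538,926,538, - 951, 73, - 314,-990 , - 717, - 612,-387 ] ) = [ - 990, - 951, - 950, - 717, - 612, - 538,-387, - 333.85,- 314, 73,  222.34, 499.15, 534, 538,  542, 824, 926] 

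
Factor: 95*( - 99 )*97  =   - 912285 = - 3^2*5^1* 11^1*19^1*97^1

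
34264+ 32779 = 67043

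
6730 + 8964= 15694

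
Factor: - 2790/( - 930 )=3^1 = 3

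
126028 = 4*31507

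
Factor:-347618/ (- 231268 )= 971/646=2^(-1)*17^( - 1)*19^(  -  1)  *  971^1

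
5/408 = 5/408 = 0.01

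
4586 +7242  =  11828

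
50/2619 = 50/2619 = 0.02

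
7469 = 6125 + 1344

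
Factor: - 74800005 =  - 3^1*5^1*7^1*43^1*16567^1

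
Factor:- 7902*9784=-2^4*3^2 * 439^1*1223^1=-77313168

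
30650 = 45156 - 14506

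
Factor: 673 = 673^1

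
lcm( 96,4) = 96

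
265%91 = 83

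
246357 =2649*93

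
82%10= 2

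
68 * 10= 680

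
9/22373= 9/22373 = 0.00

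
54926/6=27463/3 = 9154.33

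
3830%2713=1117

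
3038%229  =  61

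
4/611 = 4/611 = 0.01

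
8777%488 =481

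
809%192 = 41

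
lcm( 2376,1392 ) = 137808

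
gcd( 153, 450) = 9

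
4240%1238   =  526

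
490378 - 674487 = - 184109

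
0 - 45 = - 45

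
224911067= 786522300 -561611233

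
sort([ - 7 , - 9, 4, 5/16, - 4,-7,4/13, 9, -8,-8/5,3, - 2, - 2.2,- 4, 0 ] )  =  [-9,- 8, -7,-7,-4, - 4, - 2.2, - 2 , - 8/5, 0, 4/13 , 5/16, 3,4,9 ] 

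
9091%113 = 51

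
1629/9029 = 1629/9029 = 0.18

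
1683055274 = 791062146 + 891993128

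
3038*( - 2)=-6076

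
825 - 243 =582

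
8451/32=264 + 3/32=264.09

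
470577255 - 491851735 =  - 21274480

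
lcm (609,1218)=1218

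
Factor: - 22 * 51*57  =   - 2^1 * 3^2*11^1 * 17^1*19^1  =  - 63954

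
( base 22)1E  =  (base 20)1g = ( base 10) 36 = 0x24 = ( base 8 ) 44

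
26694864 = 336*79449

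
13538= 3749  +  9789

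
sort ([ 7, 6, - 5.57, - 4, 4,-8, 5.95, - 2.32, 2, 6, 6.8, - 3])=[- 8, - 5.57, - 4, -3,-2.32, 2,4, 5.95,  6, 6, 6.8, 7 ] 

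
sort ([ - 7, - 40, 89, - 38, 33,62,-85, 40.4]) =[-85, - 40, - 38, - 7,33, 40.4 , 62, 89 ]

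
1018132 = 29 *35108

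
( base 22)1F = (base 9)41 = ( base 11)34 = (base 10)37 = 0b100101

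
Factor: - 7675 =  - 5^2*307^1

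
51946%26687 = 25259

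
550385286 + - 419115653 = 131269633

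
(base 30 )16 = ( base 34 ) 12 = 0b100100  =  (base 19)1H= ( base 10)36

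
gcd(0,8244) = 8244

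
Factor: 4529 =7^1*647^1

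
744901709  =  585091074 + 159810635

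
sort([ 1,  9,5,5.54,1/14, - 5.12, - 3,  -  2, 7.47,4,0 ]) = [ - 5.12, -3, - 2, 0,  1/14,1,4,  5,5.54,7.47, 9]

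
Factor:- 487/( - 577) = 487^1*577^( - 1 ) 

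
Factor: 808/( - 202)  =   - 4 =- 2^2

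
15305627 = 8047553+7258074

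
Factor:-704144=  - 2^4*7^1*6287^1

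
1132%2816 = 1132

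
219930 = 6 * 36655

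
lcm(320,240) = 960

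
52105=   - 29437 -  - 81542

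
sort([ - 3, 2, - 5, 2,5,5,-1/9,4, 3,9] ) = [ - 5, - 3, - 1/9, 2, 2, 3, 4, 5,5 , 9 ]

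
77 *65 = 5005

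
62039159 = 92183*673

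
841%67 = 37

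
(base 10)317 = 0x13D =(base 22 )E9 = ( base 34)9B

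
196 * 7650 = 1499400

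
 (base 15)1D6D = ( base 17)152b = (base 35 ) 57x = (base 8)14403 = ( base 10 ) 6403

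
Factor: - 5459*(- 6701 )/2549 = 53^1*103^1*2549^( -1 ) *6701^1=36580759/2549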